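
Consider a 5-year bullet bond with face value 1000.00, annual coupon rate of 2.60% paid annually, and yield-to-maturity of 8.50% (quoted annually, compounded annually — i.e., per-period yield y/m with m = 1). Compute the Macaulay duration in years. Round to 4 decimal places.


Answer: Macaulay duration = 4.7113 years

Derivation:
Coupon per period c = face * coupon_rate / m = 26.000000
Periods per year m = 1; per-period yield y/m = 0.085000
Number of cashflows N = 5
Cashflows (t years, CF_t, discount factor 1/(1+y/m)^(m*t), PV):
  t = 1.0000: CF_t = 26.000000, DF = 0.921659, PV = 23.963134
  t = 2.0000: CF_t = 26.000000, DF = 0.849455, PV = 22.085837
  t = 3.0000: CF_t = 26.000000, DF = 0.782908, PV = 20.355611
  t = 4.0000: CF_t = 26.000000, DF = 0.721574, PV = 18.760931
  t = 5.0000: CF_t = 1026.000000, DF = 0.665045, PV = 682.336604
Price P = sum_t PV_t = 767.502117
Macaulay numerator sum_t t * PV_t:
  t * PV_t at t = 1.0000: 23.963134
  t * PV_t at t = 2.0000: 44.171675
  t * PV_t at t = 3.0000: 61.066832
  t * PV_t at t = 4.0000: 75.043726
  t * PV_t at t = 5.0000: 3411.683021
Macaulay duration D = (sum_t t * PV_t) / P = 3615.928387 / 767.502117 = 4.711294


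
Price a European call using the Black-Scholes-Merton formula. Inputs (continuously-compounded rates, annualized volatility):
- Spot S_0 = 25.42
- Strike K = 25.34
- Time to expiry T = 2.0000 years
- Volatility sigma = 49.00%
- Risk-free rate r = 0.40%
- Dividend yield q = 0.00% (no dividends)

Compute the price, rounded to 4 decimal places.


d1 = (ln(S/K) + (r - q + 0.5*sigma^2) * T) / (sigma * sqrt(T)) = 0.36257563
d2 = d1 - sigma * sqrt(T) = -0.33038902
exp(-rT) = 0.99203191; exp(-qT) = 1.00000000
C = S_0 * exp(-qT) * N(d1) - K * exp(-rT) * N(d2)
N(d1) = 0.64153904; N(d2) = 0.37055302
C = 25.4200 * 1.00000000 * 0.64153904 - 25.3400 * 0.99203191 * 0.37055302 = 6.9929

Answer: Price = 6.9929


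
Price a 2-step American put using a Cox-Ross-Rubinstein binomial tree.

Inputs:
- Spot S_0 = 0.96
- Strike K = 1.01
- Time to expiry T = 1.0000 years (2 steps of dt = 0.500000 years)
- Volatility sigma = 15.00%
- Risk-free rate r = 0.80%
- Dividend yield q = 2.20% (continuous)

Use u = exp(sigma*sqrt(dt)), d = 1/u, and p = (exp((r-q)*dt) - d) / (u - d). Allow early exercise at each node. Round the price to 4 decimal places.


Answer: Price = V(0,0) = 0.0969

Derivation:
dt = T/N = 0.500000
u = exp(sigma*sqrt(dt)) = 1.111895; d = 1/u = 0.899365
p = (exp((r-q)*dt) - d) / (u - d) = 0.440687
Discount per step: exp(-r*dt) = 0.996008
Stock lattice S(k, i) with i counting down-moves:
  k=0: S(0,0) = 0.9600
  k=1: S(1,0) = 1.0674; S(1,1) = 0.8634
  k=2: S(2,0) = 1.1869; S(2,1) = 0.9600; S(2,2) = 0.7765
Terminal payoffs V(N, i) = max(K - S_T, 0):
  V(2,0) = 0.000000; V(2,1) = 0.050000; V(2,2) = 0.233496
Backward induction: V(k, i) = exp(-r*dt) * [p * V(k+1, i) + (1-p) * V(k+1, i+1)]; then take max(V_cont, immediate exercise) for American.
  V(1,0) = exp(-r*dt) * [p*0.000000 + (1-p)*0.050000] = 0.027854; exercise = 0.000000; V(1,0) = max -> 0.027854
  V(1,1) = exp(-r*dt) * [p*0.050000 + (1-p)*0.233496] = 0.152023; exercise = 0.146609; V(1,1) = max -> 0.152023
  V(0,0) = exp(-r*dt) * [p*0.027854 + (1-p)*0.152023] = 0.096915; exercise = 0.050000; V(0,0) = max -> 0.096915


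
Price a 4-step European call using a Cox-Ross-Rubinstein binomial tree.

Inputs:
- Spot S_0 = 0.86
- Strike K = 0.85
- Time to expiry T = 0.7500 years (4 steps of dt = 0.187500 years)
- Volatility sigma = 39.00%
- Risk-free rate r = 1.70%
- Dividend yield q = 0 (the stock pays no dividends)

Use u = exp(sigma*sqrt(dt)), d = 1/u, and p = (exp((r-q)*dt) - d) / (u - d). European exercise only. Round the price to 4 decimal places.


dt = T/N = 0.187500
u = exp(sigma*sqrt(dt)) = 1.183972; d = 1/u = 0.844615
p = (exp((r-q)*dt) - d) / (u - d) = 0.467289
Discount per step: exp(-r*dt) = 0.996818
Stock lattice S(k, i) with i counting down-moves:
  k=0: S(0,0) = 0.8600
  k=1: S(1,0) = 1.0182; S(1,1) = 0.7264
  k=2: S(2,0) = 1.2055; S(2,1) = 0.8600; S(2,2) = 0.6135
  k=3: S(3,0) = 1.4273; S(3,1) = 1.0182; S(3,2) = 0.7264; S(3,3) = 0.5182
  k=4: S(4,0) = 1.6899; S(4,1) = 1.2055; S(4,2) = 0.8600; S(4,3) = 0.6135; S(4,4) = 0.4377
Terminal payoffs V(N, i) = max(S_T - K, 0):
  V(4,0) = 0.839913; V(4,1) = 0.355539; V(4,2) = 0.010000; V(4,3) = 0.000000; V(4,4) = 0.000000
Backward induction: V(k, i) = exp(-r*dt) * [p * V(k+1, i) + (1-p) * V(k+1, i+1)].
  V(3,0) = exp(-r*dt) * [p*0.839913 + (1-p)*0.355539] = 0.580030
  V(3,1) = exp(-r*dt) * [p*0.355539 + (1-p)*0.010000] = 0.170921
  V(3,2) = exp(-r*dt) * [p*0.010000 + (1-p)*0.000000] = 0.004658
  V(3,3) = exp(-r*dt) * [p*0.000000 + (1-p)*0.000000] = 0.000000
  V(2,0) = exp(-r*dt) * [p*0.580030 + (1-p)*0.170921] = 0.360941
  V(2,1) = exp(-r*dt) * [p*0.170921 + (1-p)*0.004658] = 0.082089
  V(2,2) = exp(-r*dt) * [p*0.004658 + (1-p)*0.000000] = 0.002170
  V(1,0) = exp(-r*dt) * [p*0.360941 + (1-p)*0.082089] = 0.211717
  V(1,1) = exp(-r*dt) * [p*0.082089 + (1-p)*0.002170] = 0.039389
  V(0,0) = exp(-r*dt) * [p*0.211717 + (1-p)*0.039389] = 0.119535

Answer: Price = V(0,0) = 0.1195


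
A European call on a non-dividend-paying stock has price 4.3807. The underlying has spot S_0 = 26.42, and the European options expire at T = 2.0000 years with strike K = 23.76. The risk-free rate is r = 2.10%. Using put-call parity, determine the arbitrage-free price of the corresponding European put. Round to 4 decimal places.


Answer: Put price = 0.7434

Derivation:
Put-call parity: C - P = S_0 * exp(-qT) - K * exp(-rT).
S_0 * exp(-qT) = 26.4200 * 1.00000000 = 26.42000000
K * exp(-rT) = 23.7600 * 0.95886978 = 22.78274599
P = C - S*exp(-qT) + K*exp(-rT)
P = 4.3807 - 26.42000000 + 22.78274599 = 0.7434


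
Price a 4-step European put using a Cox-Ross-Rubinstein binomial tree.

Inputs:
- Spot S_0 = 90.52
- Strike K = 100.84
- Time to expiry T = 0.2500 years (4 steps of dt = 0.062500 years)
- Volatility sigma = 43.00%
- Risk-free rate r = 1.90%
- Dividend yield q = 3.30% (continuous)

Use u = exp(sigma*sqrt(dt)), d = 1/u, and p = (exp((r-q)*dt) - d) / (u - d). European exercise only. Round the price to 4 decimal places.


Answer: Price = V(0,0) = 14.9176

Derivation:
dt = T/N = 0.062500
u = exp(sigma*sqrt(dt)) = 1.113491; d = 1/u = 0.898077
p = (exp((r-q)*dt) - d) / (u - d) = 0.469091
Discount per step: exp(-r*dt) = 0.998813
Stock lattice S(k, i) with i counting down-moves:
  k=0: S(0,0) = 90.5200
  k=1: S(1,0) = 100.7932; S(1,1) = 81.2939
  k=2: S(2,0) = 112.2323; S(2,1) = 90.5200; S(2,2) = 73.0081
  k=3: S(3,0) = 124.9696; S(3,1) = 100.7932; S(3,2) = 81.2939; S(3,3) = 65.5669
  k=4: S(4,0) = 139.1526; S(4,1) = 112.2323; S(4,2) = 90.5200; S(4,3) = 73.0081; S(4,4) = 58.8841
Terminal payoffs V(N, i) = max(K - S_T, 0):
  V(4,0) = 0.000000; V(4,1) = 0.000000; V(4,2) = 10.320000; V(4,3) = 27.831869; V(4,4) = 41.955917
Backward induction: V(k, i) = exp(-r*dt) * [p * V(k+1, i) + (1-p) * V(k+1, i+1)].
  V(3,0) = exp(-r*dt) * [p*0.000000 + (1-p)*0.000000] = 0.000000
  V(3,1) = exp(-r*dt) * [p*0.000000 + (1-p)*10.320000] = 5.472482
  V(3,2) = exp(-r*dt) * [p*10.320000 + (1-p)*27.831869] = 19.593933
  V(3,3) = exp(-r*dt) * [p*27.831869 + (1-p)*41.955917] = 35.288527
  V(2,0) = exp(-r*dt) * [p*0.000000 + (1-p)*5.472482] = 2.901943
  V(2,1) = exp(-r*dt) * [p*5.472482 + (1-p)*19.593933] = 12.954299
  V(2,2) = exp(-r*dt) * [p*19.593933 + (1-p)*35.288527] = 27.893196
  V(1,0) = exp(-r*dt) * [p*2.901943 + (1-p)*12.954299] = 8.229055
  V(1,1) = exp(-r*dt) * [p*12.954299 + (1-p)*27.893196] = 20.860712
  V(0,0) = exp(-r*dt) * [p*8.229055 + (1-p)*20.860712] = 14.917594


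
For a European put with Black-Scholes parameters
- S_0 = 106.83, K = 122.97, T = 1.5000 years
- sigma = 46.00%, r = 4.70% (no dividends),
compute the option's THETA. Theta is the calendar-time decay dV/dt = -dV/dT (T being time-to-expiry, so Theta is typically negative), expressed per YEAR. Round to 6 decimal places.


Answer: Theta = -4.362778

Derivation:
d1 = 0.1570839361; d2 = -0.4062987047
phi(d1) = 0.3940504963; exp(-qT) = 1.0000000000; exp(-rT) = 0.9319277395
Theta = -S*exp(-qT)*phi(d1)*sigma/(2*sqrt(T)) + r*K*exp(-rT)*N(-d2) - q*S*exp(-qT)*N(-d1)
N(-d1) = 0.4375893488; N(-d2) = 0.6577384315; sqrt(T) = 1.2247448714
Term 1 = -106.8300 * 1.0000000000 * 0.3940504963 * 0.4600 / (2 * 1.2247448714) = -7.9054630606
Term 2 = 0.0470 * 122.9700 * 0.9319277395 * 0.6577384315 = 3.5426845907
Term 3 = 0 (no dividend yield, q = 0)
Theta = -7.9054630606 + (3.5426845907) + (0.0000000000) = -4.362778


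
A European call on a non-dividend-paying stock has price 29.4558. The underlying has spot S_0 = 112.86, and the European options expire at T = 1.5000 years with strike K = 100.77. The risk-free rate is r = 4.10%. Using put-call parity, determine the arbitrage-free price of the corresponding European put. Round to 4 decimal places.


Answer: Put price = 11.3552

Derivation:
Put-call parity: C - P = S_0 * exp(-qT) - K * exp(-rT).
S_0 * exp(-qT) = 112.8600 * 1.00000000 = 112.86000000
K * exp(-rT) = 100.7700 * 0.94035295 = 94.75936634
P = C - S*exp(-qT) + K*exp(-rT)
P = 29.4558 - 112.86000000 + 94.75936634 = 11.3552


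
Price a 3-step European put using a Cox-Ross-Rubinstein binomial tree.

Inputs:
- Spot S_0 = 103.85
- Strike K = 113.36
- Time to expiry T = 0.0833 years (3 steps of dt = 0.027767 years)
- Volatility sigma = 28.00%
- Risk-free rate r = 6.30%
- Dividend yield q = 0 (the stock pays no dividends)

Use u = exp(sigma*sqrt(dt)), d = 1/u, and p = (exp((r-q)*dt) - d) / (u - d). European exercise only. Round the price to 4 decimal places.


dt = T/N = 0.027767
u = exp(sigma*sqrt(dt)) = 1.047763; d = 1/u = 0.954414
p = (exp((r-q)*dt) - d) / (u - d) = 0.507094
Discount per step: exp(-r*dt) = 0.998252
Stock lattice S(k, i) with i counting down-moves:
  k=0: S(0,0) = 103.8500
  k=1: S(1,0) = 108.8102; S(1,1) = 99.1159
  k=2: S(2,0) = 114.0073; S(2,1) = 103.8500; S(2,2) = 94.5977
  k=3: S(3,0) = 119.4526; S(3,1) = 108.8102; S(3,2) = 99.1159; S(3,3) = 90.2854
Terminal payoffs V(N, i) = max(K - S_T, 0):
  V(3,0) = 0.000000; V(3,1) = 4.549821; V(3,2) = 14.244066; V(3,3) = 23.074619
Backward induction: V(k, i) = exp(-r*dt) * [p * V(k+1, i) + (1-p) * V(k+1, i+1)].
  V(2,0) = exp(-r*dt) * [p*0.000000 + (1-p)*4.549821] = 2.238716
  V(2,1) = exp(-r*dt) * [p*4.549821 + (1-p)*14.244066] = 9.311873
  V(2,2) = exp(-r*dt) * [p*14.244066 + (1-p)*23.074619] = 18.564199
  V(1,0) = exp(-r*dt) * [p*2.238716 + (1-p)*9.311873] = 5.715114
  V(1,1) = exp(-r*dt) * [p*9.311873 + (1-p)*18.564199] = 13.848157
  V(0,0) = exp(-r*dt) * [p*5.715114 + (1-p)*13.848157] = 9.706948

Answer: Price = V(0,0) = 9.7069


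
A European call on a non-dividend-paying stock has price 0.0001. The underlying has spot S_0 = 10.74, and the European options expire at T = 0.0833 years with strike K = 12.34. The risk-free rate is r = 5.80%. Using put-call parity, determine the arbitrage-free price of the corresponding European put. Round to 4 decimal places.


Put-call parity: C - P = S_0 * exp(-qT) - K * exp(-rT).
S_0 * exp(-qT) = 10.7400 * 1.00000000 = 10.74000000
K * exp(-rT) = 12.3400 * 0.99518025 = 12.28052432
P = C - S*exp(-qT) + K*exp(-rT)
P = 0.0001 - 10.74000000 + 12.28052432 = 1.5406

Answer: Put price = 1.5406


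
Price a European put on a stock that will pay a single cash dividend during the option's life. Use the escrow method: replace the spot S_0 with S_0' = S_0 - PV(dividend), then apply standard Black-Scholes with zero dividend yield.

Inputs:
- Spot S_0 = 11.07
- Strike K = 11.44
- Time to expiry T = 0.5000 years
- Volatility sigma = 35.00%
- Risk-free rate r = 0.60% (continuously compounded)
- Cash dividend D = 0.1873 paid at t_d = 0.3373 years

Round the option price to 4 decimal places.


Answer: Price = 1.3784

Derivation:
PV(D) = D * exp(-r * t_d) = 0.1873 * 0.99797825 = 0.18692133
S_0' = S_0 - PV(D) = 11.0700 - 0.18692133 = 10.88307867
d1 = (ln(S_0'/K) + (r + sigma^2/2)*T) / (sigma*sqrt(T)) = -0.06578848
d2 = d1 - sigma*sqrt(T) = -0.31327585
exp(-rT) = 0.99700450
N(-d1) = 0.52622689; N(-d2) = 0.62296445
P = K * exp(-rT) * N(-d2) - S_0' * N(-d1) = 11.4400 * 0.99700450 * 0.62296445 - 10.88307867 * 0.52622689 = 1.3784


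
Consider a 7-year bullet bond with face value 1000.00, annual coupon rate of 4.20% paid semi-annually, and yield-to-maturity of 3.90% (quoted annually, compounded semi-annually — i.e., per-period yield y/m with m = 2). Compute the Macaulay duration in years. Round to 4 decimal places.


Answer: Macaulay duration = 6.1464 years

Derivation:
Coupon per period c = face * coupon_rate / m = 21.000000
Periods per year m = 2; per-period yield y/m = 0.019500
Number of cashflows N = 14
Cashflows (t years, CF_t, discount factor 1/(1+y/m)^(m*t), PV):
  t = 0.5000: CF_t = 21.000000, DF = 0.980873, PV = 20.598333
  t = 1.0000: CF_t = 21.000000, DF = 0.962112, PV = 20.204348
  t = 1.5000: CF_t = 21.000000, DF = 0.943709, PV = 19.817899
  t = 2.0000: CF_t = 21.000000, DF = 0.925659, PV = 19.438841
  t = 2.5000: CF_t = 21.000000, DF = 0.907954, PV = 19.067034
  t = 3.0000: CF_t = 21.000000, DF = 0.890588, PV = 18.702339
  t = 3.5000: CF_t = 21.000000, DF = 0.873553, PV = 18.344618
  t = 4.0000: CF_t = 21.000000, DF = 0.856845, PV = 17.993741
  t = 4.5000: CF_t = 21.000000, DF = 0.840456, PV = 17.649574
  t = 5.0000: CF_t = 21.000000, DF = 0.824380, PV = 17.311990
  t = 5.5000: CF_t = 21.000000, DF = 0.808613, PV = 16.980863
  t = 6.0000: CF_t = 21.000000, DF = 0.793146, PV = 16.656070
  t = 6.5000: CF_t = 21.000000, DF = 0.777976, PV = 16.337489
  t = 7.0000: CF_t = 1021.000000, DF = 0.763095, PV = 779.120301
Price P = sum_t PV_t = 1018.223439
Macaulay numerator sum_t t * PV_t:
  t * PV_t at t = 0.5000: 10.299166
  t * PV_t at t = 1.0000: 20.204348
  t * PV_t at t = 1.5000: 29.726848
  t * PV_t at t = 2.0000: 38.877683
  t * PV_t at t = 2.5000: 47.667585
  t * PV_t at t = 3.0000: 56.107016
  t * PV_t at t = 3.5000: 64.206165
  t * PV_t at t = 4.0000: 71.974962
  t * PV_t at t = 4.5000: 79.423082
  t * PV_t at t = 5.0000: 86.559950
  t * PV_t at t = 5.5000: 93.394748
  t * PV_t at t = 6.0000: 99.936419
  t * PV_t at t = 6.5000: 106.193677
  t * PV_t at t = 7.0000: 5453.842106
Macaulay duration D = (sum_t t * PV_t) / P = 6258.413754 / 1018.223439 = 6.146405


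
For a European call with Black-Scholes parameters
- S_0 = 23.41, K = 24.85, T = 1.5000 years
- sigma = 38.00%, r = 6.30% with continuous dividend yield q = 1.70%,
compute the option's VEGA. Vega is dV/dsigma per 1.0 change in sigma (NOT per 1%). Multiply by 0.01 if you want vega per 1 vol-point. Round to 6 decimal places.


Answer: Vega = 10.799822

Derivation:
d1 = 0.2526960850; d2 = -0.2127069661
phi(d1) = 0.3864061777; exp(-qT) = 0.9748223790; exp(-rT) = 0.9098277346
Vega = S * exp(-qT) * phi(d1) * sqrt(T) = 23.4100 * 0.9748223790 * 0.3864061777 * 1.2247448714 = 10.799822


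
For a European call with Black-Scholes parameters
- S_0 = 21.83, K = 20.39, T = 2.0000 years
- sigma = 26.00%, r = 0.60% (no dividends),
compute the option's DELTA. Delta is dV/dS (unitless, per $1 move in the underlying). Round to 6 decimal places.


d1 = 0.4020733880; d2 = 0.0343778618
phi(d1) = 0.3679640492; exp(-qT) = 1.0000000000; exp(-rT) = 0.9880717129
N(d1) = 0.6561849914
Delta = exp(-qT) * N(d1) = 1.0000000000 * 0.6561849914 = 0.656185

Answer: Delta = 0.656185


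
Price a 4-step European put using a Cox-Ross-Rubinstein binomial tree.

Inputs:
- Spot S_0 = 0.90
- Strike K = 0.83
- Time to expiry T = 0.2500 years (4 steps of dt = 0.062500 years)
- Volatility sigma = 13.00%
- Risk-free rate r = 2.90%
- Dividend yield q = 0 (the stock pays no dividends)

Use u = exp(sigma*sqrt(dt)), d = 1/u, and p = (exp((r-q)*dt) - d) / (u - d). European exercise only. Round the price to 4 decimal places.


Answer: Price = V(0,0) = 0.0021

Derivation:
dt = T/N = 0.062500
u = exp(sigma*sqrt(dt)) = 1.033034; d = 1/u = 0.968022
p = (exp((r-q)*dt) - d) / (u - d) = 0.519781
Discount per step: exp(-r*dt) = 0.998189
Stock lattice S(k, i) with i counting down-moves:
  k=0: S(0,0) = 0.9000
  k=1: S(1,0) = 0.9297; S(1,1) = 0.8712
  k=2: S(2,0) = 0.9604; S(2,1) = 0.9000; S(2,2) = 0.8434
  k=3: S(3,0) = 0.9922; S(3,1) = 0.9297; S(3,2) = 0.8712; S(3,3) = 0.8164
  k=4: S(4,0) = 1.0249; S(4,1) = 0.9604; S(4,2) = 0.9000; S(4,3) = 0.8434; S(4,4) = 0.7903
Terminal payoffs V(N, i) = max(K - S_T, 0):
  V(4,0) = 0.000000; V(4,1) = 0.000000; V(4,2) = 0.000000; V(4,3) = 0.000000; V(4,4) = 0.039714
Backward induction: V(k, i) = exp(-r*dt) * [p * V(k+1, i) + (1-p) * V(k+1, i+1)].
  V(3,0) = exp(-r*dt) * [p*0.000000 + (1-p)*0.000000] = 0.000000
  V(3,1) = exp(-r*dt) * [p*0.000000 + (1-p)*0.000000] = 0.000000
  V(3,2) = exp(-r*dt) * [p*0.000000 + (1-p)*0.000000] = 0.000000
  V(3,3) = exp(-r*dt) * [p*0.000000 + (1-p)*0.039714] = 0.019037
  V(2,0) = exp(-r*dt) * [p*0.000000 + (1-p)*0.000000] = 0.000000
  V(2,1) = exp(-r*dt) * [p*0.000000 + (1-p)*0.000000] = 0.000000
  V(2,2) = exp(-r*dt) * [p*0.000000 + (1-p)*0.019037] = 0.009125
  V(1,0) = exp(-r*dt) * [p*0.000000 + (1-p)*0.000000] = 0.000000
  V(1,1) = exp(-r*dt) * [p*0.000000 + (1-p)*0.009125] = 0.004374
  V(0,0) = exp(-r*dt) * [p*0.000000 + (1-p)*0.004374] = 0.002097


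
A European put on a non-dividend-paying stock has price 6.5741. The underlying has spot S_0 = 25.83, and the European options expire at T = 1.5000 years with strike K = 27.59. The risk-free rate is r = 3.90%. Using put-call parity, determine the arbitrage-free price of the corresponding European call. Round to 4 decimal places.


Answer: Call price = 6.3818

Derivation:
Put-call parity: C - P = S_0 * exp(-qT) - K * exp(-rT).
S_0 * exp(-qT) = 25.8300 * 1.00000000 = 25.83000000
K * exp(-rT) = 27.5900 * 0.94317824 = 26.02228765
C = P + S*exp(-qT) - K*exp(-rT)
C = 6.5741 + 25.83000000 - 26.02228765 = 6.3818


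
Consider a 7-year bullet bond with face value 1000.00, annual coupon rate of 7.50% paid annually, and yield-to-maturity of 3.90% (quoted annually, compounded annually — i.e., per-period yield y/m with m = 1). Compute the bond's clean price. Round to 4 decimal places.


Answer: Price = 1216.8747

Derivation:
Coupon per period c = face * coupon_rate / m = 75.000000
Periods per year m = 1; per-period yield y/m = 0.039000
Number of cashflows N = 7
Cashflows (t years, CF_t, discount factor 1/(1+y/m)^(m*t), PV):
  t = 1.0000: CF_t = 75.000000, DF = 0.962464, PV = 72.184793
  t = 2.0000: CF_t = 75.000000, DF = 0.926337, PV = 69.475258
  t = 3.0000: CF_t = 75.000000, DF = 0.891566, PV = 66.867428
  t = 4.0000: CF_t = 75.000000, DF = 0.858100, PV = 64.357486
  t = 5.0000: CF_t = 75.000000, DF = 0.825890, PV = 61.941758
  t = 6.0000: CF_t = 75.000000, DF = 0.794889, PV = 59.616706
  t = 7.0000: CF_t = 1075.000000, DF = 0.765052, PV = 822.431302
Price P = sum_t PV_t = 1216.874732


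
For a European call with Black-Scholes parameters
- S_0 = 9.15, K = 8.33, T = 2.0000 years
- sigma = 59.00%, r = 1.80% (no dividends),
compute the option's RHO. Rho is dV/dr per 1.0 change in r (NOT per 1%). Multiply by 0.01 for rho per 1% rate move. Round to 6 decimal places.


Answer: Rho = 6.377664

Derivation:
d1 = 0.5728648636; d2 = -0.2615211382
phi(d1) = 0.3385695951; exp(-qT) = 1.0000000000; exp(-rT) = 0.9646402935
N(d2) = 0.3968453253
Rho = K*T*exp(-rT)*N(d2) = 8.3300 * 2.0000 * 0.9646402935 * 0.3968453253 = 6.377664


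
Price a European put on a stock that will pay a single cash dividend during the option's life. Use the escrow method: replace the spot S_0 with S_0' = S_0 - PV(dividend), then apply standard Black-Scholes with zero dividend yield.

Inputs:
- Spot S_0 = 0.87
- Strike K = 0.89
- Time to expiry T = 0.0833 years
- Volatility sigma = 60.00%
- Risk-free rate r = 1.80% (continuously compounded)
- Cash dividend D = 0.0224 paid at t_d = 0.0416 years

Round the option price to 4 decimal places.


Answer: Price = 0.0826

Derivation:
PV(D) = D * exp(-r * t_d) = 0.0224 * 0.99925148 = 0.02238323
S_0' = S_0 - PV(D) = 0.8700 - 0.02238323 = 0.84761677
d1 = (ln(S_0'/K) + (r + sigma^2/2)*T) / (sigma*sqrt(T)) = -0.18651830
d2 = d1 - sigma*sqrt(T) = -0.35968873
exp(-rT) = 0.99850172
N(-d1) = 0.57398083; N(-d2) = 0.64046004
P = K * exp(-rT) * N(-d2) - S_0' * N(-d1) = 0.8900 * 0.99850172 * 0.64046004 - 0.84761677 * 0.57398083 = 0.0826


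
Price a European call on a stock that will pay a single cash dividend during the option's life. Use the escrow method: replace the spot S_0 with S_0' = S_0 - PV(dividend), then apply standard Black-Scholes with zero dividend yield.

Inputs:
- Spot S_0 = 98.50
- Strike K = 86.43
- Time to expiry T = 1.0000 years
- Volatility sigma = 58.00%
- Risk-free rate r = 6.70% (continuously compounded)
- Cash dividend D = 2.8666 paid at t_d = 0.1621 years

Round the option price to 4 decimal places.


PV(D) = D * exp(-r * t_d) = 2.8666 * 0.98919806 = 2.83563517
S_0' = S_0 - PV(D) = 98.5000 - 2.83563517 = 95.66436483
d1 = (ln(S_0'/K) + (r + sigma^2/2)*T) / (sigma*sqrt(T)) = 0.58053626
d2 = d1 - sigma*sqrt(T) = 0.00053626
exp(-rT) = 0.93519520
N(d1) = 0.71922348; N(d2) = 0.50021393
C = S_0' * N(d1) - K * exp(-rT) * N(d2) = 95.66436483 * 0.71922348 - 86.4300 * 0.93519520 * 0.50021393 = 28.3723

Answer: Price = 28.3723


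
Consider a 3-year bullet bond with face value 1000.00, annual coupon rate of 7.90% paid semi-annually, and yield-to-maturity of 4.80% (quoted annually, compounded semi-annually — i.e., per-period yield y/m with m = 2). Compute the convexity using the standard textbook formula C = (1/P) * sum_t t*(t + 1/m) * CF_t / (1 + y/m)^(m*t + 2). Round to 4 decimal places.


Coupon per period c = face * coupon_rate / m = 39.500000
Periods per year m = 2; per-period yield y/m = 0.024000
Number of cashflows N = 6
Cashflows (t years, CF_t, discount factor 1/(1+y/m)^(m*t), PV):
  t = 0.5000: CF_t = 39.500000, DF = 0.976562, PV = 38.574219
  t = 1.0000: CF_t = 39.500000, DF = 0.953674, PV = 37.670135
  t = 1.5000: CF_t = 39.500000, DF = 0.931323, PV = 36.787242
  t = 2.0000: CF_t = 39.500000, DF = 0.909495, PV = 35.925041
  t = 2.5000: CF_t = 39.500000, DF = 0.888178, PV = 35.083048
  t = 3.0000: CF_t = 1039.500000, DF = 0.867362, PV = 901.622527
Price P = sum_t PV_t = 1085.662211
Convexity numerator sum_t t*(t + 1/m) * CF_t / (1+y/m)^(m*t + 2):
  t = 0.5000: term = 18.393621
  t = 1.0000: term = 53.887561
  t = 1.5000: term = 105.249143
  t = 2.0000: term = 171.303943
  t = 2.5000: term = 250.933511
  t = 3.0000: term = 9028.469591
Convexity = (1/P) * sum = 9628.237369 / 1085.662211 = 8.868539

Answer: Convexity = 8.8685


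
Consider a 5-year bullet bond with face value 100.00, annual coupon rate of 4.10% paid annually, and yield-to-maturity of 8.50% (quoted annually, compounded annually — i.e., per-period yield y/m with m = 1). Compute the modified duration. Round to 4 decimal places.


Answer: Modified duration = 4.2187

Derivation:
Coupon per period c = face * coupon_rate / m = 4.100000
Periods per year m = 1; per-period yield y/m = 0.085000
Number of cashflows N = 5
Cashflows (t years, CF_t, discount factor 1/(1+y/m)^(m*t), PV):
  t = 1.0000: CF_t = 4.100000, DF = 0.921659, PV = 3.778802
  t = 2.0000: CF_t = 4.100000, DF = 0.849455, PV = 3.482767
  t = 3.0000: CF_t = 4.100000, DF = 0.782908, PV = 3.209923
  t = 4.0000: CF_t = 4.100000, DF = 0.721574, PV = 2.958455
  t = 5.0000: CF_t = 104.100000, DF = 0.665045, PV = 69.231229
Price P = sum_t PV_t = 82.661175
First compute Macaulay numerator sum_t t * PV_t:
  t * PV_t at t = 1.0000: 3.778802
  t * PV_t at t = 2.0000: 6.965533
  t * PV_t at t = 3.0000: 9.629770
  t * PV_t at t = 4.0000: 11.833818
  t * PV_t at t = 5.0000: 346.156143
Macaulay duration D = 378.364066 / 82.661175 = 4.577289
Modified duration = D / (1 + y/m) = 4.577289 / (1 + 0.085000) = 4.218699


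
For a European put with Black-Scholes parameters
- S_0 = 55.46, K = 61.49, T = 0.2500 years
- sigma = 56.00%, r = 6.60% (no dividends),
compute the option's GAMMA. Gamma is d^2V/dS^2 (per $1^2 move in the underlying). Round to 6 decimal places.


d1 = -0.1696875706; d2 = -0.4496875706
phi(d1) = 0.3932398810; exp(-qT) = 1.0000000000; exp(-rT) = 0.9836353794
Gamma = exp(-qT) * phi(d1) / (S * sigma * sqrt(T)) = 1.0000000000 * 0.3932398810 / (55.4600 * 0.5600 * 0.5000000000) = 0.025323

Answer: Gamma = 0.025323


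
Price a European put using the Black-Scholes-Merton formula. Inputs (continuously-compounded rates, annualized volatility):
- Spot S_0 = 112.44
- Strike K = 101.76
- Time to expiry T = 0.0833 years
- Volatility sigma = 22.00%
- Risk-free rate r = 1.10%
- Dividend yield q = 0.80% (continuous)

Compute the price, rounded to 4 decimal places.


Answer: Price = 0.1669

Derivation:
d1 = (ln(S/K) + (r - q + 0.5*sigma^2) * T) / (sigma * sqrt(T)) = 1.60748213
d2 = d1 - sigma * sqrt(T) = 1.54398630
exp(-rT) = 0.99908412; exp(-qT) = 0.99933382
P = K * exp(-rT) * N(-d2) - S_0 * exp(-qT) * N(-d1)
N(-d1) = 0.05397432; N(-d2) = 0.06129583
P = 101.7600 * 0.99908412 * 0.06129583 - 112.4400 * 0.99933382 * 0.05397432 = 0.1669


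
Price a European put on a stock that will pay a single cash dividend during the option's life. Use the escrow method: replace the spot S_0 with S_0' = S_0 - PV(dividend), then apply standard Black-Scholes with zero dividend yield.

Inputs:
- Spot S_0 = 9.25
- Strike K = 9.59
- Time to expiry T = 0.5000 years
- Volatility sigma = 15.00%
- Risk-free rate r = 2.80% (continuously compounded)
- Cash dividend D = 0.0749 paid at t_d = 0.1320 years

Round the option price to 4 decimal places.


PV(D) = D * exp(-r * t_d) = 0.0749 * 0.99631082 = 0.07462368
S_0' = S_0 - PV(D) = 9.2500 - 0.07462368 = 9.17537632
d1 = (ln(S_0'/K) + (r + sigma^2/2)*T) / (sigma*sqrt(T)) = -0.23167156
d2 = d1 - sigma*sqrt(T) = -0.33773758
exp(-rT) = 0.98609754
N(-d1) = 0.59160344; N(-d2) = 0.63221952
P = K * exp(-rT) * N(-d2) - S_0' * N(-d1) = 9.5900 * 0.98609754 * 0.63221952 - 9.17537632 * 0.59160344 = 0.5505

Answer: Price = 0.5505


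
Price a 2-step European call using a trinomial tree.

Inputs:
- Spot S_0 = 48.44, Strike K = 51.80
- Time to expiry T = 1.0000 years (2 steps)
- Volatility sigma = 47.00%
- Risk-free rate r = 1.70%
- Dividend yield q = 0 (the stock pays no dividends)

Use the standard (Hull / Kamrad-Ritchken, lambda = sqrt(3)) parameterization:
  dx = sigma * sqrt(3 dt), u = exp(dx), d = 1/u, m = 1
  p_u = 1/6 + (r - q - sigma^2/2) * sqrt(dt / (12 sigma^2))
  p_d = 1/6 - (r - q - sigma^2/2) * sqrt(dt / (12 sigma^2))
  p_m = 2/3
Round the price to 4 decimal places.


dt = T/N = 0.500000; dx = sigma*sqrt(3*dt) = 0.575630
u = exp(dx) = 1.778251; d = 1/u = 0.562350
p_u = 0.126081, p_m = 0.666667, p_d = 0.207253
Discount per step: exp(-r*dt) = 0.991536
Stock lattice S(k, j) with j the centered position index:
  k=0: S(0,+0) = 48.4400
  k=1: S(1,-1) = 27.2403; S(1,+0) = 48.4400; S(1,+1) = 86.1385
  k=2: S(2,-2) = 15.3186; S(2,-1) = 27.2403; S(2,+0) = 48.4400; S(2,+1) = 86.1385; S(2,+2) = 153.1758
Terminal payoffs V(N, j) = max(S_T - K, 0):
  V(2,-2) = 0.000000; V(2,-1) = 0.000000; V(2,+0) = 0.000000; V(2,+1) = 34.338461; V(2,+2) = 101.375772
Backward induction: V(k, j) = exp(-r*dt) * [p_u * V(k+1, j+1) + p_m * V(k+1, j) + p_d * V(k+1, j-1)]
  V(1,-1) = exp(-r*dt) * [p_u*0.000000 + p_m*0.000000 + p_d*0.000000] = 0.000000
  V(1,+0) = exp(-r*dt) * [p_u*34.338461 + p_m*0.000000 + p_d*0.000000] = 4.292773
  V(1,+1) = exp(-r*dt) * [p_u*101.375772 + p_m*34.338461 + p_d*0.000000] = 35.371893
  V(0,+0) = exp(-r*dt) * [p_u*35.371893 + p_m*4.292773 + p_d*0.000000] = 7.259593

Answer: Price = V(0,0) = 7.2596


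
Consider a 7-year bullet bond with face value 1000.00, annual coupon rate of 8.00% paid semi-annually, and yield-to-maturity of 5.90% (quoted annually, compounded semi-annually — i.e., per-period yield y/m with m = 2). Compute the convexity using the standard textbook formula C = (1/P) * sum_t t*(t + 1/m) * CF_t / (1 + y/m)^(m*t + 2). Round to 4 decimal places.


Answer: Convexity = 36.3982

Derivation:
Coupon per period c = face * coupon_rate / m = 40.000000
Periods per year m = 2; per-period yield y/m = 0.029500
Number of cashflows N = 14
Cashflows (t years, CF_t, discount factor 1/(1+y/m)^(m*t), PV):
  t = 0.5000: CF_t = 40.000000, DF = 0.971345, PV = 38.853813
  t = 1.0000: CF_t = 40.000000, DF = 0.943512, PV = 37.740469
  t = 1.5000: CF_t = 40.000000, DF = 0.916476, PV = 36.659027
  t = 2.0000: CF_t = 40.000000, DF = 0.890214, PV = 35.608574
  t = 2.5000: CF_t = 40.000000, DF = 0.864706, PV = 34.588222
  t = 3.0000: CF_t = 40.000000, DF = 0.839928, PV = 33.597107
  t = 3.5000: CF_t = 40.000000, DF = 0.815860, PV = 32.634393
  t = 4.0000: CF_t = 40.000000, DF = 0.792482, PV = 31.699264
  t = 4.5000: CF_t = 40.000000, DF = 0.769773, PV = 30.790932
  t = 5.0000: CF_t = 40.000000, DF = 0.747716, PV = 29.908627
  t = 5.5000: CF_t = 40.000000, DF = 0.726290, PV = 29.051605
  t = 6.0000: CF_t = 40.000000, DF = 0.705479, PV = 28.219140
  t = 6.5000: CF_t = 40.000000, DF = 0.685263, PV = 27.410530
  t = 7.0000: CF_t = 1040.000000, DF = 0.665627, PV = 692.252330
Price P = sum_t PV_t = 1119.014033
Convexity numerator sum_t t*(t + 1/m) * CF_t / (1+y/m)^(m*t + 2):
  t = 0.5000: term = 18.329514
  t = 1.0000: term = 53.412862
  t = 1.5000: term = 103.764666
  t = 2.0000: term = 167.985536
  t = 2.5000: term = 244.757945
  t = 3.0000: term = 332.842276
  t = 3.5000: term = 431.073046
  t = 4.0000: term = 538.355292
  t = 4.5000: term = 653.661113
  t = 5.0000: term = 776.026360
  t = 5.5000: term = 904.547482
  t = 6.0000: term = 1038.378494
  t = 6.5000: term = 1176.728098
  t = 7.0000: term = 34290.279688
Convexity = (1/P) * sum = 40730.142371 / 1119.014033 = 36.398241


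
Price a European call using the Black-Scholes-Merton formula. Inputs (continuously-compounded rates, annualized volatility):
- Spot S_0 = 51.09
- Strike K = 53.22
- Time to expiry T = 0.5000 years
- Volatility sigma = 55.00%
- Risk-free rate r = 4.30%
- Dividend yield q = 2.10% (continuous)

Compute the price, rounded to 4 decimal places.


Answer: Price = 7.1700

Derivation:
d1 = (ln(S/K) + (r - q + 0.5*sigma^2) * T) / (sigma * sqrt(T)) = 0.11771275
d2 = d1 - sigma * sqrt(T) = -0.27119598
exp(-rT) = 0.97872948; exp(-qT) = 0.98955493
C = S_0 * exp(-qT) * N(d1) - K * exp(-rT) * N(d2)
N(d1) = 0.54685237; N(d2) = 0.39312015
C = 51.0900 * 0.98955493 * 0.54685237 - 53.2200 * 0.97872948 * 0.39312015 = 7.1700


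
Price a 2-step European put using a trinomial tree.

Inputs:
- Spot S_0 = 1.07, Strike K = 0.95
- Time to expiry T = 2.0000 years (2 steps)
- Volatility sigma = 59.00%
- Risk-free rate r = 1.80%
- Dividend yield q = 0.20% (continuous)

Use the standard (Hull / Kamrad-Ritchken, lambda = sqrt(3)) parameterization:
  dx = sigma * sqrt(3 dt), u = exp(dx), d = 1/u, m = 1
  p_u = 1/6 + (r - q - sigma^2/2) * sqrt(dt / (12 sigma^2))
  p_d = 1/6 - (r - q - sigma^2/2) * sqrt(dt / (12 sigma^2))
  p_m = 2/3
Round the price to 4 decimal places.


Answer: Price = V(0,0) = 0.2239

Derivation:
dt = T/N = 1.000000; dx = sigma*sqrt(3*dt) = 1.021910
u = exp(dx) = 2.778497; d = 1/u = 0.359907
p_u = 0.089336, p_m = 0.666667, p_d = 0.243997
Discount per step: exp(-r*dt) = 0.982161
Stock lattice S(k, j) with j the centered position index:
  k=0: S(0,+0) = 1.0700
  k=1: S(1,-1) = 0.3851; S(1,+0) = 1.0700; S(1,+1) = 2.9730
  k=2: S(2,-2) = 0.1386; S(2,-1) = 0.3851; S(2,+0) = 1.0700; S(2,+1) = 2.9730; S(2,+2) = 8.2604
Terminal payoffs V(N, j) = max(K - S_T, 0):
  V(2,-2) = 0.811400; V(2,-1) = 0.564900; V(2,+0) = 0.000000; V(2,+1) = 0.000000; V(2,+2) = 0.000000
Backward induction: V(k, j) = exp(-r*dt) * [p_u * V(k+1, j+1) + p_m * V(k+1, j) + p_d * V(k+1, j-1)]
  V(1,-1) = exp(-r*dt) * [p_u*0.000000 + p_m*0.564900 + p_d*0.811400] = 0.564329
  V(1,+0) = exp(-r*dt) * [p_u*0.000000 + p_m*0.000000 + p_d*0.564900] = 0.135375
  V(1,+1) = exp(-r*dt) * [p_u*0.000000 + p_m*0.000000 + p_d*0.000000] = 0.000000
  V(0,+0) = exp(-r*dt) * [p_u*0.000000 + p_m*0.135375 + p_d*0.564329] = 0.223879


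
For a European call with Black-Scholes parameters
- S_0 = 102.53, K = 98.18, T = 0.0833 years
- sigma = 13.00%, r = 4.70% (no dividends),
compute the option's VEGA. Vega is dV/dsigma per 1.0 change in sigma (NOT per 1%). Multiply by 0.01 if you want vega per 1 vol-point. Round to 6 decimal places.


Answer: Vega = 5.213263

Derivation:
d1 = 1.2785597308; d2 = 1.2410394696
phi(d1) = 0.1761717291; exp(-qT) = 1.0000000000; exp(-rT) = 0.9960925540
Vega = S * exp(-qT) * phi(d1) * sqrt(T) = 102.5300 * 1.0000000000 * 0.1761717291 * 0.2886173938 = 5.213263


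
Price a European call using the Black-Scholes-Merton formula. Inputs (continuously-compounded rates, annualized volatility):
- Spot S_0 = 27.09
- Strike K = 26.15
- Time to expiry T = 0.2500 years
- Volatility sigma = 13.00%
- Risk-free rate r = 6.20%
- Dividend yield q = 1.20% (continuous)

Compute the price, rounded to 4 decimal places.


d1 = (ln(S/K) + (r - q + 0.5*sigma^2) * T) / (sigma * sqrt(T)) = 0.76812255
d2 = d1 - sigma * sqrt(T) = 0.70312255
exp(-rT) = 0.98461951; exp(-qT) = 0.99700450
C = S_0 * exp(-qT) * N(d1) - K * exp(-rT) * N(d2)
N(d1) = 0.77879281; N(d2) = 0.75901031
C = 27.0900 * 0.99700450 * 0.77879281 - 26.1500 * 0.98461951 * 0.75901031 = 1.4915

Answer: Price = 1.4915


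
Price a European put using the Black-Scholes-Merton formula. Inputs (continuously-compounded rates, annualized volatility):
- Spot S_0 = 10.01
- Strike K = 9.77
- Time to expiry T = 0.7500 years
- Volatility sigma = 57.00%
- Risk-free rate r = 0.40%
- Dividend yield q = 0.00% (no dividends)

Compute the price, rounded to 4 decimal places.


Answer: Price = 1.7935

Derivation:
d1 = (ln(S/K) + (r - q + 0.5*sigma^2) * T) / (sigma * sqrt(T)) = 0.30205675
d2 = d1 - sigma * sqrt(T) = -0.19157773
exp(-rT) = 0.99700450; exp(-qT) = 1.00000000
P = K * exp(-rT) * N(-d2) - S_0 * exp(-qT) * N(-d1)
N(-d1) = 0.38130440; N(-d2) = 0.57596351
P = 9.7700 * 0.99700450 * 0.57596351 - 10.0100 * 1.00000000 * 0.38130440 = 1.7935


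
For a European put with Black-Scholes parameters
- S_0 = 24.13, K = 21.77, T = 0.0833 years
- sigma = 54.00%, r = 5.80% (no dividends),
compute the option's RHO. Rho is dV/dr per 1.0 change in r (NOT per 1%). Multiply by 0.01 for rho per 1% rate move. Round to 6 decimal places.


d1 = 0.7693098132; d2 = 0.6134564206
phi(d1) = 0.2967523497; exp(-qT) = 1.0000000000; exp(-rT) = 0.9951802524
N(-d2) = 0.2697872948
Rho = -K*T*exp(-rT)*N(-d2) = -21.7700 * 0.0833 * 0.9951802524 * 0.2697872948 = -0.486885

Answer: Rho = -0.486885


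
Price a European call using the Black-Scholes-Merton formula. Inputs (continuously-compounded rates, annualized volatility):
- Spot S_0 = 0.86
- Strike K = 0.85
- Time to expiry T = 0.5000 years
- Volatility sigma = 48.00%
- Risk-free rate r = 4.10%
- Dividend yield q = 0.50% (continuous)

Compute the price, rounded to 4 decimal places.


Answer: Price = 0.1269

Derivation:
d1 = (ln(S/K) + (r - q + 0.5*sigma^2) * T) / (sigma * sqrt(T)) = 0.25719842
d2 = d1 - sigma * sqrt(T) = -0.08221283
exp(-rT) = 0.97970870; exp(-qT) = 0.99750312
C = S_0 * exp(-qT) * N(d1) - K * exp(-rT) * N(d2)
N(d1) = 0.60148720; N(d2) = 0.46723874
C = 0.8600 * 0.99750312 * 0.60148720 - 0.8500 * 0.97970870 * 0.46723874 = 0.1269


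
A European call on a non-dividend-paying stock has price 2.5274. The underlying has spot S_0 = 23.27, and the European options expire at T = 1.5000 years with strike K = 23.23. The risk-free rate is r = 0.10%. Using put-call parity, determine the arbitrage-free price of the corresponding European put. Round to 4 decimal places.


Put-call parity: C - P = S_0 * exp(-qT) - K * exp(-rT).
S_0 * exp(-qT) = 23.2700 * 1.00000000 = 23.27000000
K * exp(-rT) = 23.2300 * 0.99850112 = 23.19518112
P = C - S*exp(-qT) + K*exp(-rT)
P = 2.5274 - 23.27000000 + 23.19518112 = 2.4526

Answer: Put price = 2.4526


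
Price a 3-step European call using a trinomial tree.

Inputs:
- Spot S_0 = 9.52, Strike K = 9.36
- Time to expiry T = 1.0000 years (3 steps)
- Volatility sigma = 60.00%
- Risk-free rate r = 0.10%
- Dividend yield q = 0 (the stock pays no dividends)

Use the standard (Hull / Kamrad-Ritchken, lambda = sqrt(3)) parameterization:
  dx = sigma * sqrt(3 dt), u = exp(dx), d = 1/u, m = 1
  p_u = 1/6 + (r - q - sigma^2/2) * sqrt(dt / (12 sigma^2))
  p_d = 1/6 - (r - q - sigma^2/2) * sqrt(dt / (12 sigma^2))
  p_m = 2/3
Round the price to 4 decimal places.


Answer: Price = V(0,0) = 2.0634

Derivation:
dt = T/N = 0.333333; dx = sigma*sqrt(3*dt) = 0.600000
u = exp(dx) = 1.822119; d = 1/u = 0.548812
p_u = 0.116944, p_m = 0.666667, p_d = 0.216389
Discount per step: exp(-r*dt) = 0.999667
Stock lattice S(k, j) with j the centered position index:
  k=0: S(0,+0) = 9.5200
  k=1: S(1,-1) = 5.2247; S(1,+0) = 9.5200; S(1,+1) = 17.3466
  k=2: S(2,-2) = 2.8674; S(2,-1) = 5.2247; S(2,+0) = 9.5200; S(2,+1) = 17.3466; S(2,+2) = 31.6075
  k=3: S(3,-3) = 1.5736; S(3,-2) = 2.8674; S(3,-1) = 5.2247; S(3,+0) = 9.5200; S(3,+1) = 17.3466; S(3,+2) = 31.6075; S(3,+3) = 57.5926
Terminal payoffs V(N, j) = max(S_T - K, 0):
  V(3,-3) = 0.000000; V(3,-2) = 0.000000; V(3,-1) = 0.000000; V(3,+0) = 0.160000; V(3,+1) = 7.986571; V(3,+2) = 22.247513; V(3,+3) = 48.232644
Backward induction: V(k, j) = exp(-r*dt) * [p_u * V(k+1, j+1) + p_m * V(k+1, j) + p_d * V(k+1, j-1)]
  V(2,-2) = exp(-r*dt) * [p_u*0.000000 + p_m*0.000000 + p_d*0.000000] = 0.000000
  V(2,-1) = exp(-r*dt) * [p_u*0.160000 + p_m*0.000000 + p_d*0.000000] = 0.018705
  V(2,+0) = exp(-r*dt) * [p_u*7.986571 + p_m*0.160000 + p_d*0.000000] = 1.040305
  V(2,+1) = exp(-r*dt) * [p_u*22.247513 + p_m*7.986571 + p_d*0.160000] = 7.958073
  V(2,+2) = exp(-r*dt) * [p_u*48.232644 + p_m*22.247513 + p_d*7.986571] = 22.193021
  V(1,-1) = exp(-r*dt) * [p_u*1.040305 + p_m*0.018705 + p_d*0.000000] = 0.134083
  V(1,+0) = exp(-r*dt) * [p_u*7.958073 + p_m*1.040305 + p_d*0.018705] = 1.627694
  V(1,+1) = exp(-r*dt) * [p_u*22.193021 + p_m*7.958073 + p_d*1.040305] = 8.123135
  V(0,+0) = exp(-r*dt) * [p_u*8.123135 + p_m*1.627694 + p_d*0.134083] = 2.063411


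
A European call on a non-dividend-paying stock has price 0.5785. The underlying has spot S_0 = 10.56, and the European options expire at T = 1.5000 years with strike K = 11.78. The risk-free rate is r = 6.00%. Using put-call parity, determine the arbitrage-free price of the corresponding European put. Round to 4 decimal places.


Put-call parity: C - P = S_0 * exp(-qT) - K * exp(-rT).
S_0 * exp(-qT) = 10.5600 * 1.00000000 = 10.56000000
K * exp(-rT) = 11.7800 * 0.91393119 = 10.76610936
P = C - S*exp(-qT) + K*exp(-rT)
P = 0.5785 - 10.56000000 + 10.76610936 = 0.7846

Answer: Put price = 0.7846


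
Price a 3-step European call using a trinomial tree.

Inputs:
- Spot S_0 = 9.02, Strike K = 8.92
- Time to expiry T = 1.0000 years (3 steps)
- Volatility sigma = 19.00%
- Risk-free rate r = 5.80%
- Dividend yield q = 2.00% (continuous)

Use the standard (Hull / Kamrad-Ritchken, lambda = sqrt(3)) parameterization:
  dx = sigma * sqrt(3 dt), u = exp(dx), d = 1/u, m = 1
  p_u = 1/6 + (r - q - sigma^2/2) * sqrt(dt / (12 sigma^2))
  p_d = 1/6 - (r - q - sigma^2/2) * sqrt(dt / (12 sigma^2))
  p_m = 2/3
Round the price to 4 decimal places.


Answer: Price = V(0,0) = 0.8421

Derivation:
dt = T/N = 0.333333; dx = sigma*sqrt(3*dt) = 0.190000
u = exp(dx) = 1.209250; d = 1/u = 0.826959
p_u = 0.184167, p_m = 0.666667, p_d = 0.149167
Discount per step: exp(-r*dt) = 0.980852
Stock lattice S(k, j) with j the centered position index:
  k=0: S(0,+0) = 9.0200
  k=1: S(1,-1) = 7.4592; S(1,+0) = 9.0200; S(1,+1) = 10.9074
  k=2: S(2,-2) = 6.1684; S(2,-1) = 7.4592; S(2,+0) = 9.0200; S(2,+1) = 10.9074; S(2,+2) = 13.1898
  k=3: S(3,-3) = 5.1010; S(3,-2) = 6.1684; S(3,-1) = 7.4592; S(3,+0) = 9.0200; S(3,+1) = 10.9074; S(3,+2) = 13.1898; S(3,+3) = 15.9498
Terminal payoffs V(N, j) = max(S_T - K, 0):
  V(3,-3) = 0.000000; V(3,-2) = 0.000000; V(3,-1) = 0.000000; V(3,+0) = 0.100000; V(3,+1) = 1.987431; V(3,+2) = 4.269807; V(3,+3) = 7.029769
Backward induction: V(k, j) = exp(-r*dt) * [p_u * V(k+1, j+1) + p_m * V(k+1, j) + p_d * V(k+1, j-1)]
  V(2,-2) = exp(-r*dt) * [p_u*0.000000 + p_m*0.000000 + p_d*0.000000] = 0.000000
  V(2,-1) = exp(-r*dt) * [p_u*0.100000 + p_m*0.000000 + p_d*0.000000] = 0.018064
  V(2,+0) = exp(-r*dt) * [p_u*1.987431 + p_m*0.100000 + p_d*0.000000] = 0.424400
  V(2,+1) = exp(-r*dt) * [p_u*4.269807 + p_m*1.987431 + p_d*0.100000] = 2.085515
  V(2,+2) = exp(-r*dt) * [p_u*7.029769 + p_m*4.269807 + p_d*1.987431] = 4.352675
  V(1,-1) = exp(-r*dt) * [p_u*0.424400 + p_m*0.018064 + p_d*0.000000] = 0.088476
  V(1,+0) = exp(-r*dt) * [p_u*2.085515 + p_m*0.424400 + p_d*0.018064] = 0.656887
  V(1,+1) = exp(-r*dt) * [p_u*4.352675 + p_m*2.085515 + p_d*0.424400] = 2.212084
  V(0,+0) = exp(-r*dt) * [p_u*2.212084 + p_m*0.656887 + p_d*0.088476] = 0.842076
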